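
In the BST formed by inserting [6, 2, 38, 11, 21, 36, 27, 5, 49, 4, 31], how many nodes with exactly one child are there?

Tree built from: [6, 2, 38, 11, 21, 36, 27, 5, 49, 4, 31]
Tree (level-order array): [6, 2, 38, None, 5, 11, 49, 4, None, None, 21, None, None, None, None, None, 36, 27, None, None, 31]
Rule: These are nodes with exactly 1 non-null child.
Per-node child counts:
  node 6: 2 child(ren)
  node 2: 1 child(ren)
  node 5: 1 child(ren)
  node 4: 0 child(ren)
  node 38: 2 child(ren)
  node 11: 1 child(ren)
  node 21: 1 child(ren)
  node 36: 1 child(ren)
  node 27: 1 child(ren)
  node 31: 0 child(ren)
  node 49: 0 child(ren)
Matching nodes: [2, 5, 11, 21, 36, 27]
Count of nodes with exactly one child: 6


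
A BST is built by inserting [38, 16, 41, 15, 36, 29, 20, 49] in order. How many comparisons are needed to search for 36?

Search path for 36: 38 -> 16 -> 36
Found: True
Comparisons: 3


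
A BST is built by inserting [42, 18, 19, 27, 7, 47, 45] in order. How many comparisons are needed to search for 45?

Search path for 45: 42 -> 47 -> 45
Found: True
Comparisons: 3


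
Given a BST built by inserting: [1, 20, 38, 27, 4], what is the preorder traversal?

Tree insertion order: [1, 20, 38, 27, 4]
Tree (level-order array): [1, None, 20, 4, 38, None, None, 27]
Preorder traversal: [1, 20, 4, 38, 27]


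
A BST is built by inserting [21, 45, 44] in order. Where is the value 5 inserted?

Starting tree (level order): [21, None, 45, 44]
Insertion path: 21
Result: insert 5 as left child of 21
Final tree (level order): [21, 5, 45, None, None, 44]


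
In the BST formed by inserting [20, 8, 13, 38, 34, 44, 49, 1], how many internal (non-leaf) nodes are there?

Tree built from: [20, 8, 13, 38, 34, 44, 49, 1]
Tree (level-order array): [20, 8, 38, 1, 13, 34, 44, None, None, None, None, None, None, None, 49]
Rule: An internal node has at least one child.
Per-node child counts:
  node 20: 2 child(ren)
  node 8: 2 child(ren)
  node 1: 0 child(ren)
  node 13: 0 child(ren)
  node 38: 2 child(ren)
  node 34: 0 child(ren)
  node 44: 1 child(ren)
  node 49: 0 child(ren)
Matching nodes: [20, 8, 38, 44]
Count of internal (non-leaf) nodes: 4


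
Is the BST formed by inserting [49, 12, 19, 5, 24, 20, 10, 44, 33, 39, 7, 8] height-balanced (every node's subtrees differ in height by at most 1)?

Tree (level-order array): [49, 12, None, 5, 19, None, 10, None, 24, 7, None, 20, 44, None, 8, None, None, 33, None, None, None, None, 39]
Definition: a tree is height-balanced if, at every node, |h(left) - h(right)| <= 1 (empty subtree has height -1).
Bottom-up per-node check:
  node 8: h_left=-1, h_right=-1, diff=0 [OK], height=0
  node 7: h_left=-1, h_right=0, diff=1 [OK], height=1
  node 10: h_left=1, h_right=-1, diff=2 [FAIL (|1--1|=2 > 1)], height=2
  node 5: h_left=-1, h_right=2, diff=3 [FAIL (|-1-2|=3 > 1)], height=3
  node 20: h_left=-1, h_right=-1, diff=0 [OK], height=0
  node 39: h_left=-1, h_right=-1, diff=0 [OK], height=0
  node 33: h_left=-1, h_right=0, diff=1 [OK], height=1
  node 44: h_left=1, h_right=-1, diff=2 [FAIL (|1--1|=2 > 1)], height=2
  node 24: h_left=0, h_right=2, diff=2 [FAIL (|0-2|=2 > 1)], height=3
  node 19: h_left=-1, h_right=3, diff=4 [FAIL (|-1-3|=4 > 1)], height=4
  node 12: h_left=3, h_right=4, diff=1 [OK], height=5
  node 49: h_left=5, h_right=-1, diff=6 [FAIL (|5--1|=6 > 1)], height=6
Node 10 violates the condition: |1 - -1| = 2 > 1.
Result: Not balanced


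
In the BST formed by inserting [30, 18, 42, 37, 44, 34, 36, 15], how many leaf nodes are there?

Tree built from: [30, 18, 42, 37, 44, 34, 36, 15]
Tree (level-order array): [30, 18, 42, 15, None, 37, 44, None, None, 34, None, None, None, None, 36]
Rule: A leaf has 0 children.
Per-node child counts:
  node 30: 2 child(ren)
  node 18: 1 child(ren)
  node 15: 0 child(ren)
  node 42: 2 child(ren)
  node 37: 1 child(ren)
  node 34: 1 child(ren)
  node 36: 0 child(ren)
  node 44: 0 child(ren)
Matching nodes: [15, 36, 44]
Count of leaf nodes: 3


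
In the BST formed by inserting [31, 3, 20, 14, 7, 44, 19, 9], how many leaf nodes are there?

Tree built from: [31, 3, 20, 14, 7, 44, 19, 9]
Tree (level-order array): [31, 3, 44, None, 20, None, None, 14, None, 7, 19, None, 9]
Rule: A leaf has 0 children.
Per-node child counts:
  node 31: 2 child(ren)
  node 3: 1 child(ren)
  node 20: 1 child(ren)
  node 14: 2 child(ren)
  node 7: 1 child(ren)
  node 9: 0 child(ren)
  node 19: 0 child(ren)
  node 44: 0 child(ren)
Matching nodes: [9, 19, 44]
Count of leaf nodes: 3


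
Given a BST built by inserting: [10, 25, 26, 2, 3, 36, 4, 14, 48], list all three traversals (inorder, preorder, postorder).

Tree insertion order: [10, 25, 26, 2, 3, 36, 4, 14, 48]
Tree (level-order array): [10, 2, 25, None, 3, 14, 26, None, 4, None, None, None, 36, None, None, None, 48]
Inorder (L, root, R): [2, 3, 4, 10, 14, 25, 26, 36, 48]
Preorder (root, L, R): [10, 2, 3, 4, 25, 14, 26, 36, 48]
Postorder (L, R, root): [4, 3, 2, 14, 48, 36, 26, 25, 10]


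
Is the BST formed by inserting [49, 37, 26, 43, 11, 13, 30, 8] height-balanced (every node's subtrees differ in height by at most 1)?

Tree (level-order array): [49, 37, None, 26, 43, 11, 30, None, None, 8, 13]
Definition: a tree is height-balanced if, at every node, |h(left) - h(right)| <= 1 (empty subtree has height -1).
Bottom-up per-node check:
  node 8: h_left=-1, h_right=-1, diff=0 [OK], height=0
  node 13: h_left=-1, h_right=-1, diff=0 [OK], height=0
  node 11: h_left=0, h_right=0, diff=0 [OK], height=1
  node 30: h_left=-1, h_right=-1, diff=0 [OK], height=0
  node 26: h_left=1, h_right=0, diff=1 [OK], height=2
  node 43: h_left=-1, h_right=-1, diff=0 [OK], height=0
  node 37: h_left=2, h_right=0, diff=2 [FAIL (|2-0|=2 > 1)], height=3
  node 49: h_left=3, h_right=-1, diff=4 [FAIL (|3--1|=4 > 1)], height=4
Node 37 violates the condition: |2 - 0| = 2 > 1.
Result: Not balanced


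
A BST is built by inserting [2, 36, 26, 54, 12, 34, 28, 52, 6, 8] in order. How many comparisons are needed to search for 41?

Search path for 41: 2 -> 36 -> 54 -> 52
Found: False
Comparisons: 4


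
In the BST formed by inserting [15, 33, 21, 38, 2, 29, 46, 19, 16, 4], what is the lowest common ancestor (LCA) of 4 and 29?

Tree insertion order: [15, 33, 21, 38, 2, 29, 46, 19, 16, 4]
Tree (level-order array): [15, 2, 33, None, 4, 21, 38, None, None, 19, 29, None, 46, 16]
In a BST, the LCA of p=4, q=29 is the first node v on the
root-to-leaf path with p <= v <= q (go left if both < v, right if both > v).
Walk from root:
  at 15: 4 <= 15 <= 29, this is the LCA
LCA = 15


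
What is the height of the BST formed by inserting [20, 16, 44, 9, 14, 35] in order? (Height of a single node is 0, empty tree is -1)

Insertion order: [20, 16, 44, 9, 14, 35]
Tree (level-order array): [20, 16, 44, 9, None, 35, None, None, 14]
Compute height bottom-up (empty subtree = -1):
  height(14) = 1 + max(-1, -1) = 0
  height(9) = 1 + max(-1, 0) = 1
  height(16) = 1 + max(1, -1) = 2
  height(35) = 1 + max(-1, -1) = 0
  height(44) = 1 + max(0, -1) = 1
  height(20) = 1 + max(2, 1) = 3
Height = 3


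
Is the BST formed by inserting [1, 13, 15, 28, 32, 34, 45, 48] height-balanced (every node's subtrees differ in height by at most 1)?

Tree (level-order array): [1, None, 13, None, 15, None, 28, None, 32, None, 34, None, 45, None, 48]
Definition: a tree is height-balanced if, at every node, |h(left) - h(right)| <= 1 (empty subtree has height -1).
Bottom-up per-node check:
  node 48: h_left=-1, h_right=-1, diff=0 [OK], height=0
  node 45: h_left=-1, h_right=0, diff=1 [OK], height=1
  node 34: h_left=-1, h_right=1, diff=2 [FAIL (|-1-1|=2 > 1)], height=2
  node 32: h_left=-1, h_right=2, diff=3 [FAIL (|-1-2|=3 > 1)], height=3
  node 28: h_left=-1, h_right=3, diff=4 [FAIL (|-1-3|=4 > 1)], height=4
  node 15: h_left=-1, h_right=4, diff=5 [FAIL (|-1-4|=5 > 1)], height=5
  node 13: h_left=-1, h_right=5, diff=6 [FAIL (|-1-5|=6 > 1)], height=6
  node 1: h_left=-1, h_right=6, diff=7 [FAIL (|-1-6|=7 > 1)], height=7
Node 34 violates the condition: |-1 - 1| = 2 > 1.
Result: Not balanced


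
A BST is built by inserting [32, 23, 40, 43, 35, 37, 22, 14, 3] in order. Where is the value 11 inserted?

Starting tree (level order): [32, 23, 40, 22, None, 35, 43, 14, None, None, 37, None, None, 3]
Insertion path: 32 -> 23 -> 22 -> 14 -> 3
Result: insert 11 as right child of 3
Final tree (level order): [32, 23, 40, 22, None, 35, 43, 14, None, None, 37, None, None, 3, None, None, None, None, 11]


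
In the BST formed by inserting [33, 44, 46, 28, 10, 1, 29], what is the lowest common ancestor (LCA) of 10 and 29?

Tree insertion order: [33, 44, 46, 28, 10, 1, 29]
Tree (level-order array): [33, 28, 44, 10, 29, None, 46, 1]
In a BST, the LCA of p=10, q=29 is the first node v on the
root-to-leaf path with p <= v <= q (go left if both < v, right if both > v).
Walk from root:
  at 33: both 10 and 29 < 33, go left
  at 28: 10 <= 28 <= 29, this is the LCA
LCA = 28


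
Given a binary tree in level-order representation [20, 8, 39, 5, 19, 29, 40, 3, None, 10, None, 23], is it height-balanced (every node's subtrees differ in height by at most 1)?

Tree (level-order array): [20, 8, 39, 5, 19, 29, 40, 3, None, 10, None, 23]
Definition: a tree is height-balanced if, at every node, |h(left) - h(right)| <= 1 (empty subtree has height -1).
Bottom-up per-node check:
  node 3: h_left=-1, h_right=-1, diff=0 [OK], height=0
  node 5: h_left=0, h_right=-1, diff=1 [OK], height=1
  node 10: h_left=-1, h_right=-1, diff=0 [OK], height=0
  node 19: h_left=0, h_right=-1, diff=1 [OK], height=1
  node 8: h_left=1, h_right=1, diff=0 [OK], height=2
  node 23: h_left=-1, h_right=-1, diff=0 [OK], height=0
  node 29: h_left=0, h_right=-1, diff=1 [OK], height=1
  node 40: h_left=-1, h_right=-1, diff=0 [OK], height=0
  node 39: h_left=1, h_right=0, diff=1 [OK], height=2
  node 20: h_left=2, h_right=2, diff=0 [OK], height=3
All nodes satisfy the balance condition.
Result: Balanced


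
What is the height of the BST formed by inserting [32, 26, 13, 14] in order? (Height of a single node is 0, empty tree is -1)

Insertion order: [32, 26, 13, 14]
Tree (level-order array): [32, 26, None, 13, None, None, 14]
Compute height bottom-up (empty subtree = -1):
  height(14) = 1 + max(-1, -1) = 0
  height(13) = 1 + max(-1, 0) = 1
  height(26) = 1 + max(1, -1) = 2
  height(32) = 1 + max(2, -1) = 3
Height = 3


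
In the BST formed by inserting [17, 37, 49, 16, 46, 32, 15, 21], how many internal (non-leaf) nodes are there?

Tree built from: [17, 37, 49, 16, 46, 32, 15, 21]
Tree (level-order array): [17, 16, 37, 15, None, 32, 49, None, None, 21, None, 46]
Rule: An internal node has at least one child.
Per-node child counts:
  node 17: 2 child(ren)
  node 16: 1 child(ren)
  node 15: 0 child(ren)
  node 37: 2 child(ren)
  node 32: 1 child(ren)
  node 21: 0 child(ren)
  node 49: 1 child(ren)
  node 46: 0 child(ren)
Matching nodes: [17, 16, 37, 32, 49]
Count of internal (non-leaf) nodes: 5


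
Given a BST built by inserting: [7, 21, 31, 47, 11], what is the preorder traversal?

Tree insertion order: [7, 21, 31, 47, 11]
Tree (level-order array): [7, None, 21, 11, 31, None, None, None, 47]
Preorder traversal: [7, 21, 11, 31, 47]


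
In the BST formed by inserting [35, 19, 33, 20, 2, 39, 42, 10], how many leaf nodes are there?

Tree built from: [35, 19, 33, 20, 2, 39, 42, 10]
Tree (level-order array): [35, 19, 39, 2, 33, None, 42, None, 10, 20]
Rule: A leaf has 0 children.
Per-node child counts:
  node 35: 2 child(ren)
  node 19: 2 child(ren)
  node 2: 1 child(ren)
  node 10: 0 child(ren)
  node 33: 1 child(ren)
  node 20: 0 child(ren)
  node 39: 1 child(ren)
  node 42: 0 child(ren)
Matching nodes: [10, 20, 42]
Count of leaf nodes: 3


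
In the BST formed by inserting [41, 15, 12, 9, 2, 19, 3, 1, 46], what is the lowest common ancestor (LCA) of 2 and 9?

Tree insertion order: [41, 15, 12, 9, 2, 19, 3, 1, 46]
Tree (level-order array): [41, 15, 46, 12, 19, None, None, 9, None, None, None, 2, None, 1, 3]
In a BST, the LCA of p=2, q=9 is the first node v on the
root-to-leaf path with p <= v <= q (go left if both < v, right if both > v).
Walk from root:
  at 41: both 2 and 9 < 41, go left
  at 15: both 2 and 9 < 15, go left
  at 12: both 2 and 9 < 12, go left
  at 9: 2 <= 9 <= 9, this is the LCA
LCA = 9


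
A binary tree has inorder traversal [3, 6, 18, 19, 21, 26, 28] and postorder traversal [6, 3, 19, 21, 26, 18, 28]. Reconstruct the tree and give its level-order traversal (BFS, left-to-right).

Inorder:   [3, 6, 18, 19, 21, 26, 28]
Postorder: [6, 3, 19, 21, 26, 18, 28]
Algorithm: postorder visits root last, so walk postorder right-to-left;
each value is the root of the current inorder slice — split it at that
value, recurse on the right subtree first, then the left.
Recursive splits:
  root=28; inorder splits into left=[3, 6, 18, 19, 21, 26], right=[]
  root=18; inorder splits into left=[3, 6], right=[19, 21, 26]
  root=26; inorder splits into left=[19, 21], right=[]
  root=21; inorder splits into left=[19], right=[]
  root=19; inorder splits into left=[], right=[]
  root=3; inorder splits into left=[], right=[6]
  root=6; inorder splits into left=[], right=[]
Reconstructed level-order: [28, 18, 3, 26, 6, 21, 19]


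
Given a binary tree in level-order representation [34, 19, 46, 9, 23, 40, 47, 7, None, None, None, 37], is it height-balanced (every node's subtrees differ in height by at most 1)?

Tree (level-order array): [34, 19, 46, 9, 23, 40, 47, 7, None, None, None, 37]
Definition: a tree is height-balanced if, at every node, |h(left) - h(right)| <= 1 (empty subtree has height -1).
Bottom-up per-node check:
  node 7: h_left=-1, h_right=-1, diff=0 [OK], height=0
  node 9: h_left=0, h_right=-1, diff=1 [OK], height=1
  node 23: h_left=-1, h_right=-1, diff=0 [OK], height=0
  node 19: h_left=1, h_right=0, diff=1 [OK], height=2
  node 37: h_left=-1, h_right=-1, diff=0 [OK], height=0
  node 40: h_left=0, h_right=-1, diff=1 [OK], height=1
  node 47: h_left=-1, h_right=-1, diff=0 [OK], height=0
  node 46: h_left=1, h_right=0, diff=1 [OK], height=2
  node 34: h_left=2, h_right=2, diff=0 [OK], height=3
All nodes satisfy the balance condition.
Result: Balanced


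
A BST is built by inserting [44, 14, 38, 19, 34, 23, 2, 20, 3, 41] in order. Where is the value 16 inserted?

Starting tree (level order): [44, 14, None, 2, 38, None, 3, 19, 41, None, None, None, 34, None, None, 23, None, 20]
Insertion path: 44 -> 14 -> 38 -> 19
Result: insert 16 as left child of 19
Final tree (level order): [44, 14, None, 2, 38, None, 3, 19, 41, None, None, 16, 34, None, None, None, None, 23, None, 20]


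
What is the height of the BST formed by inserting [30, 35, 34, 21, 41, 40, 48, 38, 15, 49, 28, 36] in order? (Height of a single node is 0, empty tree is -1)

Insertion order: [30, 35, 34, 21, 41, 40, 48, 38, 15, 49, 28, 36]
Tree (level-order array): [30, 21, 35, 15, 28, 34, 41, None, None, None, None, None, None, 40, 48, 38, None, None, 49, 36]
Compute height bottom-up (empty subtree = -1):
  height(15) = 1 + max(-1, -1) = 0
  height(28) = 1 + max(-1, -1) = 0
  height(21) = 1 + max(0, 0) = 1
  height(34) = 1 + max(-1, -1) = 0
  height(36) = 1 + max(-1, -1) = 0
  height(38) = 1 + max(0, -1) = 1
  height(40) = 1 + max(1, -1) = 2
  height(49) = 1 + max(-1, -1) = 0
  height(48) = 1 + max(-1, 0) = 1
  height(41) = 1 + max(2, 1) = 3
  height(35) = 1 + max(0, 3) = 4
  height(30) = 1 + max(1, 4) = 5
Height = 5


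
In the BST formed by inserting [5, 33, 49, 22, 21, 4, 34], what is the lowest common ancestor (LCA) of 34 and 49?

Tree insertion order: [5, 33, 49, 22, 21, 4, 34]
Tree (level-order array): [5, 4, 33, None, None, 22, 49, 21, None, 34]
In a BST, the LCA of p=34, q=49 is the first node v on the
root-to-leaf path with p <= v <= q (go left if both < v, right if both > v).
Walk from root:
  at 5: both 34 and 49 > 5, go right
  at 33: both 34 and 49 > 33, go right
  at 49: 34 <= 49 <= 49, this is the LCA
LCA = 49


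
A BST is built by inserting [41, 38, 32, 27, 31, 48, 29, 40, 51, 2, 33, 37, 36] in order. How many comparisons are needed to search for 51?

Search path for 51: 41 -> 48 -> 51
Found: True
Comparisons: 3


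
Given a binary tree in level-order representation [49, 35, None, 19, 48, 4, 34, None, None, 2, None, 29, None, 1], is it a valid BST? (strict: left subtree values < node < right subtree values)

Level-order array: [49, 35, None, 19, 48, 4, 34, None, None, 2, None, 29, None, 1]
Validate using subtree bounds (lo, hi): at each node, require lo < value < hi,
then recurse left with hi=value and right with lo=value.
Preorder trace (stopping at first violation):
  at node 49 with bounds (-inf, +inf): OK
  at node 35 with bounds (-inf, 49): OK
  at node 19 with bounds (-inf, 35): OK
  at node 4 with bounds (-inf, 19): OK
  at node 2 with bounds (-inf, 4): OK
  at node 1 with bounds (-inf, 2): OK
  at node 34 with bounds (19, 35): OK
  at node 29 with bounds (19, 34): OK
  at node 48 with bounds (35, 49): OK
No violation found at any node.
Result: Valid BST


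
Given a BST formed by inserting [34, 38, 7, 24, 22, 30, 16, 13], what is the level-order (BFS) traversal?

Tree insertion order: [34, 38, 7, 24, 22, 30, 16, 13]
Tree (level-order array): [34, 7, 38, None, 24, None, None, 22, 30, 16, None, None, None, 13]
BFS from the root, enqueuing left then right child of each popped node:
  queue [34] -> pop 34, enqueue [7, 38], visited so far: [34]
  queue [7, 38] -> pop 7, enqueue [24], visited so far: [34, 7]
  queue [38, 24] -> pop 38, enqueue [none], visited so far: [34, 7, 38]
  queue [24] -> pop 24, enqueue [22, 30], visited so far: [34, 7, 38, 24]
  queue [22, 30] -> pop 22, enqueue [16], visited so far: [34, 7, 38, 24, 22]
  queue [30, 16] -> pop 30, enqueue [none], visited so far: [34, 7, 38, 24, 22, 30]
  queue [16] -> pop 16, enqueue [13], visited so far: [34, 7, 38, 24, 22, 30, 16]
  queue [13] -> pop 13, enqueue [none], visited so far: [34, 7, 38, 24, 22, 30, 16, 13]
Result: [34, 7, 38, 24, 22, 30, 16, 13]


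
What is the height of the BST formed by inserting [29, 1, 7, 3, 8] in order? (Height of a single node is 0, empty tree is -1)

Insertion order: [29, 1, 7, 3, 8]
Tree (level-order array): [29, 1, None, None, 7, 3, 8]
Compute height bottom-up (empty subtree = -1):
  height(3) = 1 + max(-1, -1) = 0
  height(8) = 1 + max(-1, -1) = 0
  height(7) = 1 + max(0, 0) = 1
  height(1) = 1 + max(-1, 1) = 2
  height(29) = 1 + max(2, -1) = 3
Height = 3


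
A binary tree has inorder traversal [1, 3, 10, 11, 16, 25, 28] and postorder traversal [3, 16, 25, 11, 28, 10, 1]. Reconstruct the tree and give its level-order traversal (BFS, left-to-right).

Inorder:   [1, 3, 10, 11, 16, 25, 28]
Postorder: [3, 16, 25, 11, 28, 10, 1]
Algorithm: postorder visits root last, so walk postorder right-to-left;
each value is the root of the current inorder slice — split it at that
value, recurse on the right subtree first, then the left.
Recursive splits:
  root=1; inorder splits into left=[], right=[3, 10, 11, 16, 25, 28]
  root=10; inorder splits into left=[3], right=[11, 16, 25, 28]
  root=28; inorder splits into left=[11, 16, 25], right=[]
  root=11; inorder splits into left=[], right=[16, 25]
  root=25; inorder splits into left=[16], right=[]
  root=16; inorder splits into left=[], right=[]
  root=3; inorder splits into left=[], right=[]
Reconstructed level-order: [1, 10, 3, 28, 11, 25, 16]


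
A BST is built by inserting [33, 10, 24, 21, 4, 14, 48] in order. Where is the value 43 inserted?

Starting tree (level order): [33, 10, 48, 4, 24, None, None, None, None, 21, None, 14]
Insertion path: 33 -> 48
Result: insert 43 as left child of 48
Final tree (level order): [33, 10, 48, 4, 24, 43, None, None, None, 21, None, None, None, 14]


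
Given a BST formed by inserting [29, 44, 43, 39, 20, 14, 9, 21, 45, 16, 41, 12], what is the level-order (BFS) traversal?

Tree insertion order: [29, 44, 43, 39, 20, 14, 9, 21, 45, 16, 41, 12]
Tree (level-order array): [29, 20, 44, 14, 21, 43, 45, 9, 16, None, None, 39, None, None, None, None, 12, None, None, None, 41]
BFS from the root, enqueuing left then right child of each popped node:
  queue [29] -> pop 29, enqueue [20, 44], visited so far: [29]
  queue [20, 44] -> pop 20, enqueue [14, 21], visited so far: [29, 20]
  queue [44, 14, 21] -> pop 44, enqueue [43, 45], visited so far: [29, 20, 44]
  queue [14, 21, 43, 45] -> pop 14, enqueue [9, 16], visited so far: [29, 20, 44, 14]
  queue [21, 43, 45, 9, 16] -> pop 21, enqueue [none], visited so far: [29, 20, 44, 14, 21]
  queue [43, 45, 9, 16] -> pop 43, enqueue [39], visited so far: [29, 20, 44, 14, 21, 43]
  queue [45, 9, 16, 39] -> pop 45, enqueue [none], visited so far: [29, 20, 44, 14, 21, 43, 45]
  queue [9, 16, 39] -> pop 9, enqueue [12], visited so far: [29, 20, 44, 14, 21, 43, 45, 9]
  queue [16, 39, 12] -> pop 16, enqueue [none], visited so far: [29, 20, 44, 14, 21, 43, 45, 9, 16]
  queue [39, 12] -> pop 39, enqueue [41], visited so far: [29, 20, 44, 14, 21, 43, 45, 9, 16, 39]
  queue [12, 41] -> pop 12, enqueue [none], visited so far: [29, 20, 44, 14, 21, 43, 45, 9, 16, 39, 12]
  queue [41] -> pop 41, enqueue [none], visited so far: [29, 20, 44, 14, 21, 43, 45, 9, 16, 39, 12, 41]
Result: [29, 20, 44, 14, 21, 43, 45, 9, 16, 39, 12, 41]


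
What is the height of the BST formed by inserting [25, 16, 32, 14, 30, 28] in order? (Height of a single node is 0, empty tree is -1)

Insertion order: [25, 16, 32, 14, 30, 28]
Tree (level-order array): [25, 16, 32, 14, None, 30, None, None, None, 28]
Compute height bottom-up (empty subtree = -1):
  height(14) = 1 + max(-1, -1) = 0
  height(16) = 1 + max(0, -1) = 1
  height(28) = 1 + max(-1, -1) = 0
  height(30) = 1 + max(0, -1) = 1
  height(32) = 1 + max(1, -1) = 2
  height(25) = 1 + max(1, 2) = 3
Height = 3


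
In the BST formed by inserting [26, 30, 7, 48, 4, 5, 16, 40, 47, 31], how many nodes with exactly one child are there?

Tree built from: [26, 30, 7, 48, 4, 5, 16, 40, 47, 31]
Tree (level-order array): [26, 7, 30, 4, 16, None, 48, None, 5, None, None, 40, None, None, None, 31, 47]
Rule: These are nodes with exactly 1 non-null child.
Per-node child counts:
  node 26: 2 child(ren)
  node 7: 2 child(ren)
  node 4: 1 child(ren)
  node 5: 0 child(ren)
  node 16: 0 child(ren)
  node 30: 1 child(ren)
  node 48: 1 child(ren)
  node 40: 2 child(ren)
  node 31: 0 child(ren)
  node 47: 0 child(ren)
Matching nodes: [4, 30, 48]
Count of nodes with exactly one child: 3


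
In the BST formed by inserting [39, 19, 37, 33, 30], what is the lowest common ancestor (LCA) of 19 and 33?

Tree insertion order: [39, 19, 37, 33, 30]
Tree (level-order array): [39, 19, None, None, 37, 33, None, 30]
In a BST, the LCA of p=19, q=33 is the first node v on the
root-to-leaf path with p <= v <= q (go left if both < v, right if both > v).
Walk from root:
  at 39: both 19 and 33 < 39, go left
  at 19: 19 <= 19 <= 33, this is the LCA
LCA = 19


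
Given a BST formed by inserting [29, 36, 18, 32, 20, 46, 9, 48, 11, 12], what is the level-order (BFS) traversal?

Tree insertion order: [29, 36, 18, 32, 20, 46, 9, 48, 11, 12]
Tree (level-order array): [29, 18, 36, 9, 20, 32, 46, None, 11, None, None, None, None, None, 48, None, 12]
BFS from the root, enqueuing left then right child of each popped node:
  queue [29] -> pop 29, enqueue [18, 36], visited so far: [29]
  queue [18, 36] -> pop 18, enqueue [9, 20], visited so far: [29, 18]
  queue [36, 9, 20] -> pop 36, enqueue [32, 46], visited so far: [29, 18, 36]
  queue [9, 20, 32, 46] -> pop 9, enqueue [11], visited so far: [29, 18, 36, 9]
  queue [20, 32, 46, 11] -> pop 20, enqueue [none], visited so far: [29, 18, 36, 9, 20]
  queue [32, 46, 11] -> pop 32, enqueue [none], visited so far: [29, 18, 36, 9, 20, 32]
  queue [46, 11] -> pop 46, enqueue [48], visited so far: [29, 18, 36, 9, 20, 32, 46]
  queue [11, 48] -> pop 11, enqueue [12], visited so far: [29, 18, 36, 9, 20, 32, 46, 11]
  queue [48, 12] -> pop 48, enqueue [none], visited so far: [29, 18, 36, 9, 20, 32, 46, 11, 48]
  queue [12] -> pop 12, enqueue [none], visited so far: [29, 18, 36, 9, 20, 32, 46, 11, 48, 12]
Result: [29, 18, 36, 9, 20, 32, 46, 11, 48, 12]


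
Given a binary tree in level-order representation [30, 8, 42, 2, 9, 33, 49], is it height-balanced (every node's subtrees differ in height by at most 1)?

Tree (level-order array): [30, 8, 42, 2, 9, 33, 49]
Definition: a tree is height-balanced if, at every node, |h(left) - h(right)| <= 1 (empty subtree has height -1).
Bottom-up per-node check:
  node 2: h_left=-1, h_right=-1, diff=0 [OK], height=0
  node 9: h_left=-1, h_right=-1, diff=0 [OK], height=0
  node 8: h_left=0, h_right=0, diff=0 [OK], height=1
  node 33: h_left=-1, h_right=-1, diff=0 [OK], height=0
  node 49: h_left=-1, h_right=-1, diff=0 [OK], height=0
  node 42: h_left=0, h_right=0, diff=0 [OK], height=1
  node 30: h_left=1, h_right=1, diff=0 [OK], height=2
All nodes satisfy the balance condition.
Result: Balanced


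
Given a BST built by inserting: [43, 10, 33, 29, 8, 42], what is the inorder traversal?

Tree insertion order: [43, 10, 33, 29, 8, 42]
Tree (level-order array): [43, 10, None, 8, 33, None, None, 29, 42]
Inorder traversal: [8, 10, 29, 33, 42, 43]


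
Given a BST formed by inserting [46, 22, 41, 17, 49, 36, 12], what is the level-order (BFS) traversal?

Tree insertion order: [46, 22, 41, 17, 49, 36, 12]
Tree (level-order array): [46, 22, 49, 17, 41, None, None, 12, None, 36]
BFS from the root, enqueuing left then right child of each popped node:
  queue [46] -> pop 46, enqueue [22, 49], visited so far: [46]
  queue [22, 49] -> pop 22, enqueue [17, 41], visited so far: [46, 22]
  queue [49, 17, 41] -> pop 49, enqueue [none], visited so far: [46, 22, 49]
  queue [17, 41] -> pop 17, enqueue [12], visited so far: [46, 22, 49, 17]
  queue [41, 12] -> pop 41, enqueue [36], visited so far: [46, 22, 49, 17, 41]
  queue [12, 36] -> pop 12, enqueue [none], visited so far: [46, 22, 49, 17, 41, 12]
  queue [36] -> pop 36, enqueue [none], visited so far: [46, 22, 49, 17, 41, 12, 36]
Result: [46, 22, 49, 17, 41, 12, 36]


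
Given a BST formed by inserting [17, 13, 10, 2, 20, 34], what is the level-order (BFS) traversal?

Tree insertion order: [17, 13, 10, 2, 20, 34]
Tree (level-order array): [17, 13, 20, 10, None, None, 34, 2]
BFS from the root, enqueuing left then right child of each popped node:
  queue [17] -> pop 17, enqueue [13, 20], visited so far: [17]
  queue [13, 20] -> pop 13, enqueue [10], visited so far: [17, 13]
  queue [20, 10] -> pop 20, enqueue [34], visited so far: [17, 13, 20]
  queue [10, 34] -> pop 10, enqueue [2], visited so far: [17, 13, 20, 10]
  queue [34, 2] -> pop 34, enqueue [none], visited so far: [17, 13, 20, 10, 34]
  queue [2] -> pop 2, enqueue [none], visited so far: [17, 13, 20, 10, 34, 2]
Result: [17, 13, 20, 10, 34, 2]


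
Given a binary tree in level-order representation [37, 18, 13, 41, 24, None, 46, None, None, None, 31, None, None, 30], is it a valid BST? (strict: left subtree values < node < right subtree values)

Level-order array: [37, 18, 13, 41, 24, None, 46, None, None, None, 31, None, None, 30]
Validate using subtree bounds (lo, hi): at each node, require lo < value < hi,
then recurse left with hi=value and right with lo=value.
Preorder trace (stopping at first violation):
  at node 37 with bounds (-inf, +inf): OK
  at node 18 with bounds (-inf, 37): OK
  at node 41 with bounds (-inf, 18): VIOLATION
Node 41 violates its bound: not (-inf < 41 < 18).
Result: Not a valid BST


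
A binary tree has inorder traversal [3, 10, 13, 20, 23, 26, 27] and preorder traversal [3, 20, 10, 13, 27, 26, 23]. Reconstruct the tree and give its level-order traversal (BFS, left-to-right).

Inorder:  [3, 10, 13, 20, 23, 26, 27]
Preorder: [3, 20, 10, 13, 27, 26, 23]
Algorithm: preorder visits root first, so consume preorder in order;
for each root, split the current inorder slice at that value into
left-subtree inorder and right-subtree inorder, then recurse.
Recursive splits:
  root=3; inorder splits into left=[], right=[10, 13, 20, 23, 26, 27]
  root=20; inorder splits into left=[10, 13], right=[23, 26, 27]
  root=10; inorder splits into left=[], right=[13]
  root=13; inorder splits into left=[], right=[]
  root=27; inorder splits into left=[23, 26], right=[]
  root=26; inorder splits into left=[23], right=[]
  root=23; inorder splits into left=[], right=[]
Reconstructed level-order: [3, 20, 10, 27, 13, 26, 23]


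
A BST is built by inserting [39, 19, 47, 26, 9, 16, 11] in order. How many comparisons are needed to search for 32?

Search path for 32: 39 -> 19 -> 26
Found: False
Comparisons: 3


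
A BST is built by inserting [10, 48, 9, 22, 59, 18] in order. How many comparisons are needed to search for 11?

Search path for 11: 10 -> 48 -> 22 -> 18
Found: False
Comparisons: 4


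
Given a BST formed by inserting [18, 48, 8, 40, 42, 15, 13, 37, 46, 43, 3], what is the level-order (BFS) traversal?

Tree insertion order: [18, 48, 8, 40, 42, 15, 13, 37, 46, 43, 3]
Tree (level-order array): [18, 8, 48, 3, 15, 40, None, None, None, 13, None, 37, 42, None, None, None, None, None, 46, 43]
BFS from the root, enqueuing left then right child of each popped node:
  queue [18] -> pop 18, enqueue [8, 48], visited so far: [18]
  queue [8, 48] -> pop 8, enqueue [3, 15], visited so far: [18, 8]
  queue [48, 3, 15] -> pop 48, enqueue [40], visited so far: [18, 8, 48]
  queue [3, 15, 40] -> pop 3, enqueue [none], visited so far: [18, 8, 48, 3]
  queue [15, 40] -> pop 15, enqueue [13], visited so far: [18, 8, 48, 3, 15]
  queue [40, 13] -> pop 40, enqueue [37, 42], visited so far: [18, 8, 48, 3, 15, 40]
  queue [13, 37, 42] -> pop 13, enqueue [none], visited so far: [18, 8, 48, 3, 15, 40, 13]
  queue [37, 42] -> pop 37, enqueue [none], visited so far: [18, 8, 48, 3, 15, 40, 13, 37]
  queue [42] -> pop 42, enqueue [46], visited so far: [18, 8, 48, 3, 15, 40, 13, 37, 42]
  queue [46] -> pop 46, enqueue [43], visited so far: [18, 8, 48, 3, 15, 40, 13, 37, 42, 46]
  queue [43] -> pop 43, enqueue [none], visited so far: [18, 8, 48, 3, 15, 40, 13, 37, 42, 46, 43]
Result: [18, 8, 48, 3, 15, 40, 13, 37, 42, 46, 43]


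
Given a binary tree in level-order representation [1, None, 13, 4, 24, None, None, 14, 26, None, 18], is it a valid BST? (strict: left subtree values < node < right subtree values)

Level-order array: [1, None, 13, 4, 24, None, None, 14, 26, None, 18]
Validate using subtree bounds (lo, hi): at each node, require lo < value < hi,
then recurse left with hi=value and right with lo=value.
Preorder trace (stopping at first violation):
  at node 1 with bounds (-inf, +inf): OK
  at node 13 with bounds (1, +inf): OK
  at node 4 with bounds (1, 13): OK
  at node 24 with bounds (13, +inf): OK
  at node 14 with bounds (13, 24): OK
  at node 18 with bounds (14, 24): OK
  at node 26 with bounds (24, +inf): OK
No violation found at any node.
Result: Valid BST


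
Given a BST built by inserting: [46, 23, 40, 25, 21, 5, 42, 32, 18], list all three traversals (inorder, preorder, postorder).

Tree insertion order: [46, 23, 40, 25, 21, 5, 42, 32, 18]
Tree (level-order array): [46, 23, None, 21, 40, 5, None, 25, 42, None, 18, None, 32]
Inorder (L, root, R): [5, 18, 21, 23, 25, 32, 40, 42, 46]
Preorder (root, L, R): [46, 23, 21, 5, 18, 40, 25, 32, 42]
Postorder (L, R, root): [18, 5, 21, 32, 25, 42, 40, 23, 46]


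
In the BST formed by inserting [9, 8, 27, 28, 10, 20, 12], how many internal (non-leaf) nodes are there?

Tree built from: [9, 8, 27, 28, 10, 20, 12]
Tree (level-order array): [9, 8, 27, None, None, 10, 28, None, 20, None, None, 12]
Rule: An internal node has at least one child.
Per-node child counts:
  node 9: 2 child(ren)
  node 8: 0 child(ren)
  node 27: 2 child(ren)
  node 10: 1 child(ren)
  node 20: 1 child(ren)
  node 12: 0 child(ren)
  node 28: 0 child(ren)
Matching nodes: [9, 27, 10, 20]
Count of internal (non-leaf) nodes: 4


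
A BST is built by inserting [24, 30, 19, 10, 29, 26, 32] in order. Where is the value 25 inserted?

Starting tree (level order): [24, 19, 30, 10, None, 29, 32, None, None, 26]
Insertion path: 24 -> 30 -> 29 -> 26
Result: insert 25 as left child of 26
Final tree (level order): [24, 19, 30, 10, None, 29, 32, None, None, 26, None, None, None, 25]


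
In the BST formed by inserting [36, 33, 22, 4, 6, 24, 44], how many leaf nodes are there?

Tree built from: [36, 33, 22, 4, 6, 24, 44]
Tree (level-order array): [36, 33, 44, 22, None, None, None, 4, 24, None, 6]
Rule: A leaf has 0 children.
Per-node child counts:
  node 36: 2 child(ren)
  node 33: 1 child(ren)
  node 22: 2 child(ren)
  node 4: 1 child(ren)
  node 6: 0 child(ren)
  node 24: 0 child(ren)
  node 44: 0 child(ren)
Matching nodes: [6, 24, 44]
Count of leaf nodes: 3


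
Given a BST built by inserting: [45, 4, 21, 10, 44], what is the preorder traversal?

Tree insertion order: [45, 4, 21, 10, 44]
Tree (level-order array): [45, 4, None, None, 21, 10, 44]
Preorder traversal: [45, 4, 21, 10, 44]


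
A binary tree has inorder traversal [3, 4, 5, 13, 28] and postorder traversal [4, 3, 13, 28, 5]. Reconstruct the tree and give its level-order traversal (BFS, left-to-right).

Inorder:   [3, 4, 5, 13, 28]
Postorder: [4, 3, 13, 28, 5]
Algorithm: postorder visits root last, so walk postorder right-to-left;
each value is the root of the current inorder slice — split it at that
value, recurse on the right subtree first, then the left.
Recursive splits:
  root=5; inorder splits into left=[3, 4], right=[13, 28]
  root=28; inorder splits into left=[13], right=[]
  root=13; inorder splits into left=[], right=[]
  root=3; inorder splits into left=[], right=[4]
  root=4; inorder splits into left=[], right=[]
Reconstructed level-order: [5, 3, 28, 4, 13]


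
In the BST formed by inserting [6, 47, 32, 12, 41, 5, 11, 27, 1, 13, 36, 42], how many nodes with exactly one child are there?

Tree built from: [6, 47, 32, 12, 41, 5, 11, 27, 1, 13, 36, 42]
Tree (level-order array): [6, 5, 47, 1, None, 32, None, None, None, 12, 41, 11, 27, 36, 42, None, None, 13]
Rule: These are nodes with exactly 1 non-null child.
Per-node child counts:
  node 6: 2 child(ren)
  node 5: 1 child(ren)
  node 1: 0 child(ren)
  node 47: 1 child(ren)
  node 32: 2 child(ren)
  node 12: 2 child(ren)
  node 11: 0 child(ren)
  node 27: 1 child(ren)
  node 13: 0 child(ren)
  node 41: 2 child(ren)
  node 36: 0 child(ren)
  node 42: 0 child(ren)
Matching nodes: [5, 47, 27]
Count of nodes with exactly one child: 3


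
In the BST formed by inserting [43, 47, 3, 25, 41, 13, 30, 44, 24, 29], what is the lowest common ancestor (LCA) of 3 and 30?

Tree insertion order: [43, 47, 3, 25, 41, 13, 30, 44, 24, 29]
Tree (level-order array): [43, 3, 47, None, 25, 44, None, 13, 41, None, None, None, 24, 30, None, None, None, 29]
In a BST, the LCA of p=3, q=30 is the first node v on the
root-to-leaf path with p <= v <= q (go left if both < v, right if both > v).
Walk from root:
  at 43: both 3 and 30 < 43, go left
  at 3: 3 <= 3 <= 30, this is the LCA
LCA = 3


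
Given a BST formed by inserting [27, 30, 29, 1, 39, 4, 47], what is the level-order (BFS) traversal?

Tree insertion order: [27, 30, 29, 1, 39, 4, 47]
Tree (level-order array): [27, 1, 30, None, 4, 29, 39, None, None, None, None, None, 47]
BFS from the root, enqueuing left then right child of each popped node:
  queue [27] -> pop 27, enqueue [1, 30], visited so far: [27]
  queue [1, 30] -> pop 1, enqueue [4], visited so far: [27, 1]
  queue [30, 4] -> pop 30, enqueue [29, 39], visited so far: [27, 1, 30]
  queue [4, 29, 39] -> pop 4, enqueue [none], visited so far: [27, 1, 30, 4]
  queue [29, 39] -> pop 29, enqueue [none], visited so far: [27, 1, 30, 4, 29]
  queue [39] -> pop 39, enqueue [47], visited so far: [27, 1, 30, 4, 29, 39]
  queue [47] -> pop 47, enqueue [none], visited so far: [27, 1, 30, 4, 29, 39, 47]
Result: [27, 1, 30, 4, 29, 39, 47]


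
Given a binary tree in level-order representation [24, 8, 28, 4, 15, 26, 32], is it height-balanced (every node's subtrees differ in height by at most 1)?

Tree (level-order array): [24, 8, 28, 4, 15, 26, 32]
Definition: a tree is height-balanced if, at every node, |h(left) - h(right)| <= 1 (empty subtree has height -1).
Bottom-up per-node check:
  node 4: h_left=-1, h_right=-1, diff=0 [OK], height=0
  node 15: h_left=-1, h_right=-1, diff=0 [OK], height=0
  node 8: h_left=0, h_right=0, diff=0 [OK], height=1
  node 26: h_left=-1, h_right=-1, diff=0 [OK], height=0
  node 32: h_left=-1, h_right=-1, diff=0 [OK], height=0
  node 28: h_left=0, h_right=0, diff=0 [OK], height=1
  node 24: h_left=1, h_right=1, diff=0 [OK], height=2
All nodes satisfy the balance condition.
Result: Balanced


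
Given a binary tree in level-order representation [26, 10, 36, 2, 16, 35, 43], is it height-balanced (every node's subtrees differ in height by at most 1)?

Tree (level-order array): [26, 10, 36, 2, 16, 35, 43]
Definition: a tree is height-balanced if, at every node, |h(left) - h(right)| <= 1 (empty subtree has height -1).
Bottom-up per-node check:
  node 2: h_left=-1, h_right=-1, diff=0 [OK], height=0
  node 16: h_left=-1, h_right=-1, diff=0 [OK], height=0
  node 10: h_left=0, h_right=0, diff=0 [OK], height=1
  node 35: h_left=-1, h_right=-1, diff=0 [OK], height=0
  node 43: h_left=-1, h_right=-1, diff=0 [OK], height=0
  node 36: h_left=0, h_right=0, diff=0 [OK], height=1
  node 26: h_left=1, h_right=1, diff=0 [OK], height=2
All nodes satisfy the balance condition.
Result: Balanced


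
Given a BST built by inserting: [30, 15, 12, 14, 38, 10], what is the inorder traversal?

Tree insertion order: [30, 15, 12, 14, 38, 10]
Tree (level-order array): [30, 15, 38, 12, None, None, None, 10, 14]
Inorder traversal: [10, 12, 14, 15, 30, 38]


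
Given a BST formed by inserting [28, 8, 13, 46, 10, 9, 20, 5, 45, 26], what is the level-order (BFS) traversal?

Tree insertion order: [28, 8, 13, 46, 10, 9, 20, 5, 45, 26]
Tree (level-order array): [28, 8, 46, 5, 13, 45, None, None, None, 10, 20, None, None, 9, None, None, 26]
BFS from the root, enqueuing left then right child of each popped node:
  queue [28] -> pop 28, enqueue [8, 46], visited so far: [28]
  queue [8, 46] -> pop 8, enqueue [5, 13], visited so far: [28, 8]
  queue [46, 5, 13] -> pop 46, enqueue [45], visited so far: [28, 8, 46]
  queue [5, 13, 45] -> pop 5, enqueue [none], visited so far: [28, 8, 46, 5]
  queue [13, 45] -> pop 13, enqueue [10, 20], visited so far: [28, 8, 46, 5, 13]
  queue [45, 10, 20] -> pop 45, enqueue [none], visited so far: [28, 8, 46, 5, 13, 45]
  queue [10, 20] -> pop 10, enqueue [9], visited so far: [28, 8, 46, 5, 13, 45, 10]
  queue [20, 9] -> pop 20, enqueue [26], visited so far: [28, 8, 46, 5, 13, 45, 10, 20]
  queue [9, 26] -> pop 9, enqueue [none], visited so far: [28, 8, 46, 5, 13, 45, 10, 20, 9]
  queue [26] -> pop 26, enqueue [none], visited so far: [28, 8, 46, 5, 13, 45, 10, 20, 9, 26]
Result: [28, 8, 46, 5, 13, 45, 10, 20, 9, 26]


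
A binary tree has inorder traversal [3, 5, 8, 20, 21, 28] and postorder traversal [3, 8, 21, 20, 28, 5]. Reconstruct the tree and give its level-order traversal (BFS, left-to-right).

Inorder:   [3, 5, 8, 20, 21, 28]
Postorder: [3, 8, 21, 20, 28, 5]
Algorithm: postorder visits root last, so walk postorder right-to-left;
each value is the root of the current inorder slice — split it at that
value, recurse on the right subtree first, then the left.
Recursive splits:
  root=5; inorder splits into left=[3], right=[8, 20, 21, 28]
  root=28; inorder splits into left=[8, 20, 21], right=[]
  root=20; inorder splits into left=[8], right=[21]
  root=21; inorder splits into left=[], right=[]
  root=8; inorder splits into left=[], right=[]
  root=3; inorder splits into left=[], right=[]
Reconstructed level-order: [5, 3, 28, 20, 8, 21]


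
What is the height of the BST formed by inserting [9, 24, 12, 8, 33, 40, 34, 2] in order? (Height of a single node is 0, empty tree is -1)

Insertion order: [9, 24, 12, 8, 33, 40, 34, 2]
Tree (level-order array): [9, 8, 24, 2, None, 12, 33, None, None, None, None, None, 40, 34]
Compute height bottom-up (empty subtree = -1):
  height(2) = 1 + max(-1, -1) = 0
  height(8) = 1 + max(0, -1) = 1
  height(12) = 1 + max(-1, -1) = 0
  height(34) = 1 + max(-1, -1) = 0
  height(40) = 1 + max(0, -1) = 1
  height(33) = 1 + max(-1, 1) = 2
  height(24) = 1 + max(0, 2) = 3
  height(9) = 1 + max(1, 3) = 4
Height = 4
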